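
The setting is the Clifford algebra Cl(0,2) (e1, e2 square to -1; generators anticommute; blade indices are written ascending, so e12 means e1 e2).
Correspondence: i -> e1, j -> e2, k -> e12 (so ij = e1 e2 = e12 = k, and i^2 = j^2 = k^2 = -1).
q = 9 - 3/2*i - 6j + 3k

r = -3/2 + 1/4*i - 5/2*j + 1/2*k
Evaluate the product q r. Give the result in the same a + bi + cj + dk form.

In blades: q = 9 - 3/2*e1 - 6*e2 + 3*e12, r = -3/2 + 1/4*e1 - 5/2*e2 + 1/2*e12.
Distribute q over r term by term (generator squares from the signature, products reordered to ascending indices): (9)*r = -27/2 + 9/4*e1 - 45/2*e2 + 9/2*e12; (-3/2*e1)*r = 3/8 + 9/4*e1 + 3/4*e2 + 15/4*e12; (-6*e2)*r = -15 - 3*e1 + 9*e2 + 3/2*e12; (3*e12)*r = -3/2 + 15/2*e1 + 3/4*e2 - 9/2*e12.
Sum: -237/8 + 9*e1 - 12*e2 + 21/4*e12; translating back through the correspondence:
Answer: -237/8 + 9i - 12j + 21/4*k


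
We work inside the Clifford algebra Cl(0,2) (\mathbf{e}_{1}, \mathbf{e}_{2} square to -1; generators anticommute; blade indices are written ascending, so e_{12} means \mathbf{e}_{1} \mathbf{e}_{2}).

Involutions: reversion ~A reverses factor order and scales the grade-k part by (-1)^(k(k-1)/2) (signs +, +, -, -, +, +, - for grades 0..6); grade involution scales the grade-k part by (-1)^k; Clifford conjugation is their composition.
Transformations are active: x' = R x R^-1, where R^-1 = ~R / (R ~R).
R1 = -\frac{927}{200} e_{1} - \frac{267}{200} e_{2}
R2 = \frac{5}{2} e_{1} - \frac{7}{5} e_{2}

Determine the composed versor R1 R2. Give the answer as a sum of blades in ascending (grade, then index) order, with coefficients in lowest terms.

Distribute over the terms of R1 (each basis-blade product reordered to ascending indices, repeated generators contracted through their squares):
(-\frac{927}{200} e_{1}) R2 = \frac{927}{80} + \frac{6489}{1000} e_{12}
(-\frac{267}{200} e_{2}) R2 = -\frac{1869}{1000} + \frac{267}{80} e_{12}
Summing the partial products and collecting blades:
Answer: \frac{19437}{2000} + \frac{19653}{2000} e_{12}


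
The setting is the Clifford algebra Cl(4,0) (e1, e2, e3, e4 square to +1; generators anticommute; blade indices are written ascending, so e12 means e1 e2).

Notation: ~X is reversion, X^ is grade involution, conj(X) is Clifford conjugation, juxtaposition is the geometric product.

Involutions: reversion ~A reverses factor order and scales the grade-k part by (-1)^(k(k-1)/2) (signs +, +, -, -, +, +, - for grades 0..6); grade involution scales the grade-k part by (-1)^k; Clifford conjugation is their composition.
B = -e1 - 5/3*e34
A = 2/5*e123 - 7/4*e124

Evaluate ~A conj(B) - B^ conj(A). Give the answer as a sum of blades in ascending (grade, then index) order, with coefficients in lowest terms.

first term: -2/5*e23 + 7/4*e24 - 35/12*e123 - 2/3*e124
second term: 2/5*e23 - 7/4*e24 + 35/12*e123 + 2/3*e124
Answer: -4/5*e23 + 7/2*e24 - 35/6*e123 - 4/3*e124


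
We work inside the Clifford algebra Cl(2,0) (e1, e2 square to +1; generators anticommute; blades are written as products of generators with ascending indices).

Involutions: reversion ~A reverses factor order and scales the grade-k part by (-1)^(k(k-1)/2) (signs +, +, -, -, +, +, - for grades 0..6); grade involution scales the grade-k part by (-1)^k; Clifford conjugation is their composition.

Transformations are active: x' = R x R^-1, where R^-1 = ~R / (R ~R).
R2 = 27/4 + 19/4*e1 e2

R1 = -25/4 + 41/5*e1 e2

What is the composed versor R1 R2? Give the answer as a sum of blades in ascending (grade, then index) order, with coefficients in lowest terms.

Distribute over the terms of R1 (each basis-blade product reordered to ascending indices, repeated generators contracted through their squares):
(-25/4) R2 = -675/16 - 475/16*e1 e2
(41/5*e1 e2) R2 = -779/20 + 1107/20*e1 e2
Summing the partial products and collecting blades:
Answer: -6491/80 + 2053/80*e1 e2


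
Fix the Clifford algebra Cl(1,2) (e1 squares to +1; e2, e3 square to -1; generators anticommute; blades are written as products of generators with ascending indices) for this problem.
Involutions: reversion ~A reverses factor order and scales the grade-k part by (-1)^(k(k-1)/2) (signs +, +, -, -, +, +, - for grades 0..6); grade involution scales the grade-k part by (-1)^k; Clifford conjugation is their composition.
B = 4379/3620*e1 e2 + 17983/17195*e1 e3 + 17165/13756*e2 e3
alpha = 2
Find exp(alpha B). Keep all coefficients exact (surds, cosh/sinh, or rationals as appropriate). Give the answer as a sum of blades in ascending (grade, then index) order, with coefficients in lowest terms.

B^2 term by term: the squares give (4379/3620)^2*(e1 e2)^2 + (17983/17195)^2*(e1 e3)^2 + (17165/13756)^2*(e2 e3)^2 = 19175641/13104400*(+1) + 323388289/295668025*(+1) + 294637225/189227536*(-1) = 1 (each basis 2-blade squares to minus the product of its generators' squares); cross terms between blades sharing an index anticommute and cancel. So B^2 = 1.
B^2 = 1 — since the square is positive, the closed form is hyperbolic: l = 1, alpha*l = 2, so exp(alpha B) = cosh(2) + (sinh(2)/1)*B = cosh(2) + (sinh(2))*B.
Answer: cosh(2) + 4379*sinh(2)/3620*e1 e2 + 17983*sinh(2)/17195*e1 e3 + 17165*sinh(2)/13756*e2 e3


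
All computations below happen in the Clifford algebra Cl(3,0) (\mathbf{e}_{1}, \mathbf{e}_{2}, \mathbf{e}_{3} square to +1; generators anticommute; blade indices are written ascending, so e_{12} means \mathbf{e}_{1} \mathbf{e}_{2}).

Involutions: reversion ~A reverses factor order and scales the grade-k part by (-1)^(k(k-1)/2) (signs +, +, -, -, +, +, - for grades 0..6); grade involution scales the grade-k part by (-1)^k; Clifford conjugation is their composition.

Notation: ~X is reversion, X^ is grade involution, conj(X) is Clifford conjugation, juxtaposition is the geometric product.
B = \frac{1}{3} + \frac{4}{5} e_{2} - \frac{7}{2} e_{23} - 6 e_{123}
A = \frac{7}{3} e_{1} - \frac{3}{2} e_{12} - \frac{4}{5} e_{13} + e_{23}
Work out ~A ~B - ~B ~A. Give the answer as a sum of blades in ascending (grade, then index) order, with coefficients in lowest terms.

first term: \frac{7}{2} + \frac{359}{45} e_{1} + \frac{24}{5} e_{2} - \frac{41}{5} e_{3} - \frac{13}{30} e_{12} + \frac{331}{60} e_{13} + \frac{41}{3} e_{23} + \frac{1129}{150} e_{123}
second term: \frac{7}{2} + \frac{251}{45} e_{1} + \frac{24}{5} e_{2} - \frac{49}{5} e_{3} + \frac{43}{30} e_{12} - \frac{299}{60} e_{13} + \frac{41}{3} e_{23} + \frac{1129}{150} e_{123}
Answer: \frac{12}{5} e_{1} + \frac{8}{5} e_{3} - \frac{28}{15} e_{12} + \frac{21}{2} e_{13}


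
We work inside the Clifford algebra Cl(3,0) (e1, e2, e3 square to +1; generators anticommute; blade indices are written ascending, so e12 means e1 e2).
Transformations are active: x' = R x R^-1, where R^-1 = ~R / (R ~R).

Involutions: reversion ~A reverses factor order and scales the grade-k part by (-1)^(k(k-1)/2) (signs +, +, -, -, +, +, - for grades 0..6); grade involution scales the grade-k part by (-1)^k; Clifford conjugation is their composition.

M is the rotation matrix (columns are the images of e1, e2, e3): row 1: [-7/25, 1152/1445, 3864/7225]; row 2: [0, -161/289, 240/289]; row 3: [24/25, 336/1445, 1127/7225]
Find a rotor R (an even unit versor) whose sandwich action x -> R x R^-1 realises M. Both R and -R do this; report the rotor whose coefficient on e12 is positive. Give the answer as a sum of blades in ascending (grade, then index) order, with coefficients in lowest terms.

Method: write R = a + b12*e12 + b13*e13 + b23*e23 with a^2 + b12^2 + b13^2 + b23^2 = 1 (so R^-1 = ~R). Expanding the columns R e_j ~R gives tr M = 4a^2 - 1 and, from the antisymmetric part, M21 - M12 = -4a*b12, M13 - M31 = 4a*b13, M32 - M23 = -4a*b23.
Here tr M = -4921/7225, so a^2 = (1 + tr M)/4 = 576/7225 and a = ±24/85. Taking a = 24/85: M21 - M12 = -1152/1445, M13 - M31 = -3072/7225, M32 - M23 = -864/1445, giving b12 = 12/17, b13 = -32/85, b23 = 9/17, i.e. R = 24/85 + 12/17*e12 - 32/85*e13 + 9/17*e23.
Its e12 coefficient is already positive.
Answer: 24/85 + 12/17*e12 - 32/85*e13 + 9/17*e23. Key observation: the double cover Spin(3) -> SO(3) sends R and -R to the same matrix (trace -4921/7225 here), so the stated sign of the e12 coefficient is what selects one sheet.


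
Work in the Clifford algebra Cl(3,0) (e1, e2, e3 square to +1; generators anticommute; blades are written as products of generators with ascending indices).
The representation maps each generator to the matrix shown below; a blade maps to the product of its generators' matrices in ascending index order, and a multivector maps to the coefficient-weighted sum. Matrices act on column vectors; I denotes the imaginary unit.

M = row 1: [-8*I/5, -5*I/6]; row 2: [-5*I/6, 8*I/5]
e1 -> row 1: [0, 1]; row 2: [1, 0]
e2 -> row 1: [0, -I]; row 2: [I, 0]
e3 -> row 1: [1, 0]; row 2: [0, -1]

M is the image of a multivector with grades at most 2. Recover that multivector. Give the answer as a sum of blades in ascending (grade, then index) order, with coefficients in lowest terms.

Method: 1, rho(e1), rho(e2), rho(e3) form a trace-orthogonal basis of the 2x2 complex matrices (tr(X Y) = 2 if X = Y, else 0), so M = m0*1 + m1*rho(e1) + m2*rho(e2) + m3*rho(e3) with m0 = tr(M)/2 = 0, m1 = tr(M rho(e1))/2 = -5*I/6, m2 = tr(M rho(e2))/2 = 0, m3 = tr(M rho(e3))/2 = -8*I/5.
Multiplying table entries, the bivector images are rho(e1 e2) = I*rho(e3), rho(e1 e3) = -I*rho(e2), rho(e2 e3) = I*rho(e1); with real blade coefficients the real parts of m0..m3 are the coefficients of 1, e1, e2, e3 and the imaginary parts give the bivectors (e2 e3: Im m1, e1 e3: -Im m2, e1 e2: Im m3).
Answer: -8/5*e1 e2 - 5/6*e2 e3


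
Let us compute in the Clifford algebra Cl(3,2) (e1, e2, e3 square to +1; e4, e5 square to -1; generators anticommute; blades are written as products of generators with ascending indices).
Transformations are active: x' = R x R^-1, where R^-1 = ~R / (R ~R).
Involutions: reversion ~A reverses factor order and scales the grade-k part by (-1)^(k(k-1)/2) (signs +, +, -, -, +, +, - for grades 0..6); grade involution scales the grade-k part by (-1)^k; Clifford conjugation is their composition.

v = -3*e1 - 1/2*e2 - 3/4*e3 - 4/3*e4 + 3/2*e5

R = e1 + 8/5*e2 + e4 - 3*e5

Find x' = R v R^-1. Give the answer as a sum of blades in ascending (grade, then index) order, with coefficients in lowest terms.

~R = e1 + 8/5*e2 + e4 - 3*e5, and R ~R = -161/25, so R^-1 = ~R / (-161/25).
R v = 61/30 + 43/10*e1 e2 - 3/4*e1 e3 + 5/3*e1 e4 - 15/2*e1 e5 - 6/5*e2 e3 - 49/30*e2 e4 + 9/10*e2 e5 + 3/4*e3 e4 - 9/4*e3 e5 - 5/2*e4 e5
Answer: 1144/483*e1 - 493/966*e2 + 3/4*e3 + 113/161*e4 + 127/322*e5


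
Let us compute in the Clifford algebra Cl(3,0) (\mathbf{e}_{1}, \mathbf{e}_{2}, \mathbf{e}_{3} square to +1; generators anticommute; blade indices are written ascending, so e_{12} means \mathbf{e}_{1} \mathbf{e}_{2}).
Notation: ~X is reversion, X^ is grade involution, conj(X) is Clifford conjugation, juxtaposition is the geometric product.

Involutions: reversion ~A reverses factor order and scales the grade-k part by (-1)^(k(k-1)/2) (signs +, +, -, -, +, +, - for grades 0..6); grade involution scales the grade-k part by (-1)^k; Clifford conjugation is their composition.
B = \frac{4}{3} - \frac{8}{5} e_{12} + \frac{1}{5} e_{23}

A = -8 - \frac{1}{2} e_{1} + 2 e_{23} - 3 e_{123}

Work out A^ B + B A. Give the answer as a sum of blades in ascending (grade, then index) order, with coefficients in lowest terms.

first term: -\frac{166}{15} + \frac{1}{15} e_{1} - \frac{4}{5} e_{2} + \frac{24}{5} e_{3} + \frac{64}{5} e_{12} + \frac{16}{5} e_{13} + \frac{16}{15} e_{23} + \frac{41}{10} e_{123}
second term: -\frac{166}{15} - \frac{1}{15} e_{1} - \frac{4}{5} e_{2} - \frac{24}{5} e_{3} + \frac{64}{5} e_{12} - \frac{16}{5} e_{13} + \frac{16}{15} e_{23} - \frac{41}{10} e_{123}
Answer: -\frac{332}{15} - \frac{8}{5} e_{2} + \frac{128}{5} e_{12} + \frac{32}{15} e_{23}


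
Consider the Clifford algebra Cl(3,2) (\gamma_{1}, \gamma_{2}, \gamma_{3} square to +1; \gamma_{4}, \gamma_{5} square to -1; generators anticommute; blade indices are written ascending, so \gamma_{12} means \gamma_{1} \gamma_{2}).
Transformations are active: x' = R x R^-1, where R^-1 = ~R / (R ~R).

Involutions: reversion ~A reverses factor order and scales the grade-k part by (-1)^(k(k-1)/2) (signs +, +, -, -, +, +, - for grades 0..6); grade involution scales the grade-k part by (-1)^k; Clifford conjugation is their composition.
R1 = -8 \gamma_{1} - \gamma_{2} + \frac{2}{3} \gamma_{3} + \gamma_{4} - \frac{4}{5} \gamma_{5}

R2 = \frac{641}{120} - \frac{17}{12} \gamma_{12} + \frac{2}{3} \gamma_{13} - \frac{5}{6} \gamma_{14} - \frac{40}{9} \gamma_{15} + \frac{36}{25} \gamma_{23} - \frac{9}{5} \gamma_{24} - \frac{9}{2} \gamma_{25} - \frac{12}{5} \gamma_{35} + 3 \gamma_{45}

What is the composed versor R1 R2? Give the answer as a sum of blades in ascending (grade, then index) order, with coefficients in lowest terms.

Distribute over the terms of R1 (each basis-blade product reordered to ascending indices, repeated generators contracted through their squares):
(-8 \gamma_{1}) R2 = -\frac{641}{15} \gamma_{1} + \frac{34}{3} \gamma_{2} - \frac{16}{3} \gamma_{3} + \frac{20}{3} \gamma_{4} + \frac{320}{9} \gamma_{5} - \frac{288}{25} \gamma_{123} + \frac{72}{5} \gamma_{124} + 36 \gamma_{125} + \frac{96}{5} \gamma_{135} - 24 \gamma_{145}
(-\gamma_{2}) R2 = -\frac{17}{12} \gamma_{1} - \frac{641}{120} \gamma_{2} - \frac{36}{25} \gamma_{3} + \frac{9}{5} \gamma_{4} + \frac{9}{2} \gamma_{5} + \frac{2}{3} \gamma_{123} - \frac{5}{6} \gamma_{124} - \frac{40}{9} \gamma_{125} + \frac{12}{5} \gamma_{235} - 3 \gamma_{245}
(\frac{2}{3} \gamma_{3}) R2 = -\frac{4}{9} \gamma_{1} - \frac{24}{25} \gamma_{2} + \frac{641}{180} \gamma_{3} - \frac{8}{5} \gamma_{5} - \frac{17}{18} \gamma_{123} + \frac{5}{9} \gamma_{134} + \frac{80}{27} \gamma_{135} + \frac{6}{5} \gamma_{234} + 3 \gamma_{235} + 2 \gamma_{345}
(\gamma_{4}) R2 = -\frac{5}{6} \gamma_{1} - \frac{9}{5} \gamma_{2} + \frac{641}{120} \gamma_{4} - 3 \gamma_{5} - \frac{17}{12} \gamma_{124} + \frac{2}{3} \gamma_{134} + \frac{40}{9} \gamma_{145} + \frac{36}{25} \gamma_{234} + \frac{9}{2} \gamma_{245} + \frac{12}{5} \gamma_{345}
(-\frac{4}{5} \gamma_{5}) R2 = \frac{32}{9} \gamma_{1} + \frac{18}{5} \gamma_{2} + \frac{48}{25} \gamma_{3} - \frac{12}{5} \gamma_{4} - \frac{641}{150} \gamma_{5} + \frac{17}{15} \gamma_{125} - \frac{8}{15} \gamma_{135} + \frac{2}{3} \gamma_{145} - \frac{144}{125} \gamma_{235} + \frac{36}{25} \gamma_{245}
Summing the partial products and collecting blades:
Answer: -\frac{7537}{180} \gamma_{1} + \frac{4099}{600} \gamma_{2} - \frac{1163}{900} \gamma_{3} + \frac{1369}{120} \gamma_{4} + \frac{7016}{225} \gamma_{5} - \frac{5309}{450} \gamma_{123} + \frac{243}{20} \gamma_{124} + \frac{1471}{45} \gamma_{125} + \frac{11}{9} \gamma_{134} + \frac{584}{27} \gamma_{135} - \frac{170}{9} \gamma_{145} + \frac{66}{25} \gamma_{234} + \frac{531}{125} \gamma_{235} + \frac{147}{50} \gamma_{245} + \frac{22}{5} \gamma_{345}


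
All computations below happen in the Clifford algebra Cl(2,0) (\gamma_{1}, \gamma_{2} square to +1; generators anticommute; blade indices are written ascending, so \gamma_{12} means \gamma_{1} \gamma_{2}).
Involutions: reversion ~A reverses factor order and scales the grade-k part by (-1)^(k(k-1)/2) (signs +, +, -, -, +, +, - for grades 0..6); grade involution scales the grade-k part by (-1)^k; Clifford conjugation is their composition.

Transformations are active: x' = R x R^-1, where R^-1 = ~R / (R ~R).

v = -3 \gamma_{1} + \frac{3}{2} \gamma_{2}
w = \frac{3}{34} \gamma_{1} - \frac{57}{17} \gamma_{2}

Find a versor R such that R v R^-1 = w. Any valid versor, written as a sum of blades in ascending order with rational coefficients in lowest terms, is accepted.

Sketch: the shared square \frac{45}{4} makes R = v + w = -\frac{99}{34} \gamma_{1} - \frac{63}{34} \gamma_{2} the natural versor; its sandwich fixes that direction, negates (v - w)/2, and sends v to w.
Answer: -\frac{99}{34} \gamma_{1} - \frac{63}{34} \gamma_{2}


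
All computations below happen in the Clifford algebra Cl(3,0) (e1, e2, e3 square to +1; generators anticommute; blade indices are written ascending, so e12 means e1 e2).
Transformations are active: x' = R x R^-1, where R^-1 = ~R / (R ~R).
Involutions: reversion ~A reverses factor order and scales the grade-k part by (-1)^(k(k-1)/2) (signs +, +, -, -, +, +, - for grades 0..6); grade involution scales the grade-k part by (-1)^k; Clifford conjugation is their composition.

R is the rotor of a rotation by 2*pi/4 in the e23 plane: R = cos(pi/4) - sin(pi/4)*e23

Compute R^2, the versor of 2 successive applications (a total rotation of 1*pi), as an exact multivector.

Because a rotor carries half the rotation angle, composing 2 copies of this e23-plane rotor multiplies the phase: 2*(pi/4) = pi/2, hence R^2 = cos(pi/2) - sin(pi/2)*e23.
cos(pi/2) = 0 and sin(pi/2) = 1, so R^2 = -e23. The net rotation is 1*pi; the rotor keeps the half-angle phase exactly.
Answer: -e23


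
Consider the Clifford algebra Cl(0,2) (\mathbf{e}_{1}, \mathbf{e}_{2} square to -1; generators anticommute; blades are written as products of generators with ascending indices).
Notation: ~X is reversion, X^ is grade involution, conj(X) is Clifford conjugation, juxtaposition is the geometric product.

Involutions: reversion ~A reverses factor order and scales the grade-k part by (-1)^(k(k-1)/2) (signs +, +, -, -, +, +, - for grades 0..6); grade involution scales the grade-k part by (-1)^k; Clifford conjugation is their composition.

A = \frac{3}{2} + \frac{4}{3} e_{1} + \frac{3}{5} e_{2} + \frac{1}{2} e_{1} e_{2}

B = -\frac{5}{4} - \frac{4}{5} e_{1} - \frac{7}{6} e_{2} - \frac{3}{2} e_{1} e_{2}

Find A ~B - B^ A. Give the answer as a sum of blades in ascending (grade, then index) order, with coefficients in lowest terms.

first term: -\frac{103}{120} - \frac{83}{60} e_{1} - \frac{49}{10} e_{2} + \frac{989}{1800} e_{1} e_{2}
second term: -\frac{347}{120} + \frac{61}{60} e_{1} - \frac{7}{5} e_{2} - \frac{7111}{1800} e_{1} e_{2}
Answer: \frac{61}{30} - \frac{12}{5} e_{1} - \frac{7}{2} e_{2} + \frac{9}{2} e_{1} e_{2}


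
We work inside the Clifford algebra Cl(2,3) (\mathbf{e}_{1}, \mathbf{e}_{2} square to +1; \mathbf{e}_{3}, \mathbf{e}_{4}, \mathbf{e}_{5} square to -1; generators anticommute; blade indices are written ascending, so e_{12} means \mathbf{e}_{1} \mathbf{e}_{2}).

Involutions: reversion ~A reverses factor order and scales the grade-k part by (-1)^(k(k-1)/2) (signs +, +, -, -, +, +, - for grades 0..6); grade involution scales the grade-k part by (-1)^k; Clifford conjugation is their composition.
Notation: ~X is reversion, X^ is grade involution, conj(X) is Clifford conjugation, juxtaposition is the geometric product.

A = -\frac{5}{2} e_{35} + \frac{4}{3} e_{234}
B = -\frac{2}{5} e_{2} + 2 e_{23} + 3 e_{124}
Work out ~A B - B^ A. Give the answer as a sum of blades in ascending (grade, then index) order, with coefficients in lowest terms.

first term: -\frac{8}{3} e_{4} - 4 e_{13} + 5 e_{25} + \frac{8}{15} e_{34} - e_{235} - \frac{15}{2} e_{12345}
second term: \frac{8}{3} e_{4} + 4 e_{13} + 5 e_{25} + \frac{8}{15} e_{34} - e_{235} - \frac{15}{2} e_{12345}
Answer: -\frac{16}{3} e_{4} - 8 e_{13}


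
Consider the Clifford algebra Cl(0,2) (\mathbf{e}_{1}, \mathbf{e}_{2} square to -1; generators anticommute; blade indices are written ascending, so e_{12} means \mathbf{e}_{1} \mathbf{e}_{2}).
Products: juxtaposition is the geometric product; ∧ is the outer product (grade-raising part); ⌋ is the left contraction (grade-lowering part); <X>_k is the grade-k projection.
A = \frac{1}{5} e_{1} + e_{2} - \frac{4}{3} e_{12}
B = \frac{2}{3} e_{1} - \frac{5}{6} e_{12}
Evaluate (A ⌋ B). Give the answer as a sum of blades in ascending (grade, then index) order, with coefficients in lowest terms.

step 1: -\frac{56}{45} - \frac{5}{6} e_{1} + \frac{1}{6} e_{2}
Answer: -\frac{56}{45} - \frac{5}{6} e_{1} + \frac{1}{6} e_{2}


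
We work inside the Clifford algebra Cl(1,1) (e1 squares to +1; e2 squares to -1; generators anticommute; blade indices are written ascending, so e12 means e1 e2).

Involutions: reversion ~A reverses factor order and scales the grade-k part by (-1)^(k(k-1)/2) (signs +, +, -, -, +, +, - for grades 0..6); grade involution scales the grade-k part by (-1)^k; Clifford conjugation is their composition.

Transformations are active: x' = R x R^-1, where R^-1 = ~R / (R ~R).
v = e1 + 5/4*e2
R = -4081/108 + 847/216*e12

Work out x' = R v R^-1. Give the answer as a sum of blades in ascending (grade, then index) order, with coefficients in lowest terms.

~R = -4081/108 - 847/216*e12, and R ~R = 7322315/5184, so R^-1 = ~R / (7322315/5184).
R v = -36883/864*e1 - 22099/432*e2
Answer: 14272/11115*e1 + 66113/44460*e2


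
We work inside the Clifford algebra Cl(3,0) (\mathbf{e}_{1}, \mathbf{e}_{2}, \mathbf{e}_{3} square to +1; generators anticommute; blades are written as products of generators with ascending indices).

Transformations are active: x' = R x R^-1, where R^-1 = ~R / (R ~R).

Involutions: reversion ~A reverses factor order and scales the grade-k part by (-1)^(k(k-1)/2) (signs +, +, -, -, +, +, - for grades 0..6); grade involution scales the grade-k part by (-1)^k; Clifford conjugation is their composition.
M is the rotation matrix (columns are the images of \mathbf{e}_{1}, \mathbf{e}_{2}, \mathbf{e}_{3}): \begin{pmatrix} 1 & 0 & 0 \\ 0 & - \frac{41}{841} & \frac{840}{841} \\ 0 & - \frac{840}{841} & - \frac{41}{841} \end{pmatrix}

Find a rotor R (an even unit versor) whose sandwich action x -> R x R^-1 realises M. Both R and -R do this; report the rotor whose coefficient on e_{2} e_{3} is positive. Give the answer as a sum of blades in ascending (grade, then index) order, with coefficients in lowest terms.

Method: write R = a + b12*e_{1} e_{2} + b13*e_{1} e_{3} + b23*e_{2} e_{3} with a^2 + b12^2 + b13^2 + b23^2 = 1 (so R^-1 = ~R). Expanding the columns R e_j ~R gives tr M = 4a^2 - 1 and, from the antisymmetric part, M21 - M12 = -4a*b12, M13 - M31 = 4a*b13, M32 - M23 = -4a*b23.
Here tr M = \frac{759}{841}, so a^2 = (1 + tr M)/4 = \frac{400}{841} and a = ±\frac{20}{29}. Taking a = \frac{20}{29}: M21 - M12 = 0, M13 - M31 = 0, M32 - M23 = -\frac{1680}{841}, giving b12 = 0, b13 = 0, b23 = \frac{21}{29}, i.e. R = \frac{20}{29} + \frac{21}{29} e_{2} e_{3}.
Its e_{2} e_{3} coefficient is already positive.
Answer: \frac{20}{29} + \frac{21}{29} e_{2} e_{3}. Why the constraint matters: R and -R act identically through the sandwich — M has trace \frac{759}{841} either way — so only the sign condition on e_{2} e_{3} picks one of the two preimages.


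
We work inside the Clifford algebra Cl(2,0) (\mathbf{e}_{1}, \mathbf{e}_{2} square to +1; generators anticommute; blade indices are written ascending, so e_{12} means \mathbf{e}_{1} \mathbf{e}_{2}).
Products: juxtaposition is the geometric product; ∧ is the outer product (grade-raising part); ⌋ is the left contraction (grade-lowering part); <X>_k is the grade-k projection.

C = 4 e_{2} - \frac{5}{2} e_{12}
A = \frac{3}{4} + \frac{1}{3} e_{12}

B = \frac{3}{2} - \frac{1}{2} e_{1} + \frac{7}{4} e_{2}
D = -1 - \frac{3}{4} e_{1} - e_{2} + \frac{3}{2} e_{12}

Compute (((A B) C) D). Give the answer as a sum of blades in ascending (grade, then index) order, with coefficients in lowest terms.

step 1: \frac{9}{8} + \frac{5}{24} e_{1} + \frac{71}{48} e_{2} + \frac{1}{2} e_{12}
step 2: \frac{43}{6} + \frac{547}{96} e_{1} + \frac{191}{48} e_{2} - \frac{95}{48} e_{12}
step 3: -\frac{4781}{384} - \frac{241}{16} e_{1} - \frac{49}{12} e_{2} + \frac{641}{64} e_{12}
Answer: -\frac{4781}{384} - \frac{241}{16} e_{1} - \frac{49}{12} e_{2} + \frac{641}{64} e_{12}


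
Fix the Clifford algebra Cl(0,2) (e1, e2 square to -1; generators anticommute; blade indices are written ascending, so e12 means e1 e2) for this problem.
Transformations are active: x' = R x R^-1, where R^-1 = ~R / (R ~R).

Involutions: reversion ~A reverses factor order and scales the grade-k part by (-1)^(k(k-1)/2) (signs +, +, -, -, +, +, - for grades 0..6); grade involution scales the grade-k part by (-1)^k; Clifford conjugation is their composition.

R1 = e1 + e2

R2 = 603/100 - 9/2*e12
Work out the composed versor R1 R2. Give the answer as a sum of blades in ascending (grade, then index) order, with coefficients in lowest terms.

Distribute over the terms of R1 (each basis-blade product reordered to ascending indices, repeated generators contracted through their squares):
(e1) R2 = 603/100*e1 + 9/2*e2
(e2) R2 = -9/2*e1 + 603/100*e2
Summing the partial products and collecting blades:
Answer: 153/100*e1 + 1053/100*e2


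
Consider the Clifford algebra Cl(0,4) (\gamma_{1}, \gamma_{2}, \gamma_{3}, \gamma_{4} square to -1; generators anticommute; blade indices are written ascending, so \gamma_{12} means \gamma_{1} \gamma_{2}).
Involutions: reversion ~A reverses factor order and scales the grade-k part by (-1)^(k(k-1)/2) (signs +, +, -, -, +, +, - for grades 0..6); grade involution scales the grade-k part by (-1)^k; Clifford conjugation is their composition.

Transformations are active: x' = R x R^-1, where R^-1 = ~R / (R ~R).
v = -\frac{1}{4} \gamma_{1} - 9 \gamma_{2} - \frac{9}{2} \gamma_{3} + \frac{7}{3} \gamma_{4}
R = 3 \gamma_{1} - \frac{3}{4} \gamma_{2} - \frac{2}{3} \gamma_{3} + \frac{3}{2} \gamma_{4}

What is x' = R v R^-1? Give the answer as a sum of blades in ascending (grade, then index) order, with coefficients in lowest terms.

~R = 3 \gamma_{1} - \frac{3}{4} \gamma_{2} - \frac{2}{3} \gamma_{3} + \frac{3}{2} \gamma_{4}, and R ~R = -\frac{1765}{144}, so R^-1 = ~R / (-\frac{1765}{144}).
R v = -\frac{25}{2} - \frac{435}{16} \gamma_{12} - \frac{41}{3} \gamma_{13} + \frac{59}{8} \gamma_{14} - \frac{21}{8} \gamma_{23} + \frac{47}{4} \gamma_{24} + \frac{187}{36} \gamma_{34}
Answer: \frac{8993}{1412} \gamma_{1} + \frac{2637}{353} \gamma_{2} + \frac{2217}{706} \gamma_{3} + \frac{769}{1059} \gamma_{4}


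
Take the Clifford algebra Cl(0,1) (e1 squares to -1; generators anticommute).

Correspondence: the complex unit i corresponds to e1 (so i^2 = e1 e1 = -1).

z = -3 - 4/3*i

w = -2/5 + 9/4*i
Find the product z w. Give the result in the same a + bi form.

In blades: z = -3 - 4/3*e1, w = -2/5 + 9/4*e1.
Distribute z over w term by term (generator squares from the signature, products reordered to ascending indices): (-3)*w = 6/5 - 27/4*e1; (-4/3*e1)*w = 3 + 8/15*e1.
Sum: 21/5 - 373/60*e1; translating back through the correspondence:
Answer: 21/5 - 373/60*i


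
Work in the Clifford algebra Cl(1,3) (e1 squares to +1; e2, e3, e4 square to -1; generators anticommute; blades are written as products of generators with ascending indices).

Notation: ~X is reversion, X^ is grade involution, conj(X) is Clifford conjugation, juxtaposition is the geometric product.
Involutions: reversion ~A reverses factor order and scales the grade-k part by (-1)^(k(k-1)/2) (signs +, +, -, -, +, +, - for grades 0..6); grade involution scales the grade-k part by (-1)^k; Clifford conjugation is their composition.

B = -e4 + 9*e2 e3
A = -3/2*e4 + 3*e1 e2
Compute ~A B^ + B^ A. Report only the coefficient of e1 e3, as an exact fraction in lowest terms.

first term: 3/2 + 27*e1 e3 - 3*e1 e2 e4 - 27/2*e2 e3 e4
second term: 3/2 + 27*e1 e3 + 3*e1 e2 e4 - 27/2*e2 e3 e4
Answer: 54


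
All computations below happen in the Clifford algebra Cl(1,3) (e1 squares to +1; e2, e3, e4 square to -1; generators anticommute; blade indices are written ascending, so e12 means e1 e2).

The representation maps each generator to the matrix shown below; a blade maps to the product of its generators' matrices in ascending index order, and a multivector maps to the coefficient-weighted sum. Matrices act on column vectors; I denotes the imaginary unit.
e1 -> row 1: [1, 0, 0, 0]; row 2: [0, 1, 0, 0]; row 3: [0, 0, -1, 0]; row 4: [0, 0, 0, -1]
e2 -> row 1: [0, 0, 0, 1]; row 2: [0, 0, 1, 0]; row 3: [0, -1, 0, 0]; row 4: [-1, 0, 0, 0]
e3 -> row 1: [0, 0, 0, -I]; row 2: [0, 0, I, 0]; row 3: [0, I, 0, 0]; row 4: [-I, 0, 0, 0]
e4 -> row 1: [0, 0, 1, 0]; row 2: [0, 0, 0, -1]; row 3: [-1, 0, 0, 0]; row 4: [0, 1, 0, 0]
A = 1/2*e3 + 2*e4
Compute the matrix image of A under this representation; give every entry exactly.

M = (1/2)*rho(e3) + (2)*rho(e4), summed entrywise:
Answer: row 1: [0, 0, 2, -I/2]; row 2: [0, 0, I/2, -2]; row 3: [-2, I/2, 0, 0]; row 4: [-I/2, 2, 0, 0]


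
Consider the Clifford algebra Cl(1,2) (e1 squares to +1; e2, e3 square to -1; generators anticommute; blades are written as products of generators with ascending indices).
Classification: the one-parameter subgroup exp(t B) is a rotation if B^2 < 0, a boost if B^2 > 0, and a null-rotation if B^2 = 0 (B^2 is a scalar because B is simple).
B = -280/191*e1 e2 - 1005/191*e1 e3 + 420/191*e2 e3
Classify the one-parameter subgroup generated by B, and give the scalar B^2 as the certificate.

B^2 term by term: the squares give (-280/191)^2*(e1 e2)^2 + (-1005/191)^2*(e1 e3)^2 + (420/191)^2*(e2 e3)^2 = 78400/36481*(+1) + 1010025/36481*(+1) + 176400/36481*(-1) = 25 (each basis 2-blade squares to minus the product of its generators' squares); cross terms between blades sharing an index anticommute and cancel. So B^2 = 25.
Answer: boost, certificate B^2 = 25. The invariant at work: B^2 = 25 is unchanged by conjugation, hence its sign classifies the subgroup whatever basis B is written in.


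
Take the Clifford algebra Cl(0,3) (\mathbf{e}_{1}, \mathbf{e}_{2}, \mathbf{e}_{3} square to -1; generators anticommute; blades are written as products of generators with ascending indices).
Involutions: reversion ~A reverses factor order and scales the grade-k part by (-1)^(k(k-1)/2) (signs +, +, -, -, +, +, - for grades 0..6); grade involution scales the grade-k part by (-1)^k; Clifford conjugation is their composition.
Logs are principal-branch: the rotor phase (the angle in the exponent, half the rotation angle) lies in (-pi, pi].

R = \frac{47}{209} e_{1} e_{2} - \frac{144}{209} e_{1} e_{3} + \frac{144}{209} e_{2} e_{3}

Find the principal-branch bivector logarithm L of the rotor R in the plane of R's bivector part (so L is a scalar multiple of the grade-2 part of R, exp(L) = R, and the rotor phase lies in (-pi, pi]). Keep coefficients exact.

The scalar part of R is 0, and that scalar determines the rotor phase on the principal branch; recovering the unit plane as bivector-part over sine of the phase gives L = phase * plane.
Concretely: cos(phase) = 0 gives phase = ±\frac{\pi}{2}, and since phase/sin(phase) is even the sign is immaterial: L = (phase/sin(phase)) * <R>_2 = (\frac{\pi}{2}) * <R>_2.
Answer: \frac{47 \pi}{418} e_{1} e_{2} - \frac{72 \pi}{209} e_{1} e_{3} + \frac{72 \pi}{209} e_{2} e_{3}


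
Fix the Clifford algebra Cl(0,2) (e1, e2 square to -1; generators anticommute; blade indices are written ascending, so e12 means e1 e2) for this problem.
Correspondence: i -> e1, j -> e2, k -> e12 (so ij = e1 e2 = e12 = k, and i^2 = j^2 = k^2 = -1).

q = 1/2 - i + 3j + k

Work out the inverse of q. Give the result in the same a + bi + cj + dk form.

In blades: q = 1/2 - e1 + 3*e2 + e12.
With qbar = 1/2 + e1 - 3*e2 - e12 (scalar fixed, mapped units negated), q qbar = 45/4 (the sum of squared coefficients), so q^-1 = qbar / (45/4) = 2/45 + 4/45*e1 - 4/15*e2 - 4/45*e12; translating back:
Answer: 2/45 + 4/45*i - 4/15*j - 4/45*k


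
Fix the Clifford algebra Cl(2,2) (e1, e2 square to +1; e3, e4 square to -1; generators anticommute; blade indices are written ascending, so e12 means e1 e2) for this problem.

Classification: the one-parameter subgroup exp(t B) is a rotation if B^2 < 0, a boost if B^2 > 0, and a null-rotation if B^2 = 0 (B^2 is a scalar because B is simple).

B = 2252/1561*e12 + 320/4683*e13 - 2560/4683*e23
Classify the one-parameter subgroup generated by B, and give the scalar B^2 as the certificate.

B^2 term by term: the squares give (2252/1561)^2*(e12)^2 + (320/4683)^2*(e13)^2 + (-2560/4683)^2*(e23)^2 = 5071504/2436721*(-1) + 102400/21930489*(+1) + 6553600/21930489*(+1) = -16/9 (each basis 2-blade squares to minus the product of its generators' squares); cross terms between blades sharing an index anticommute and cancel. So B^2 = -16/9.
Answer: rotation, certificate B^2 = -16/9. No conjugation can change B^2 = -16/9; the sign gives the class.


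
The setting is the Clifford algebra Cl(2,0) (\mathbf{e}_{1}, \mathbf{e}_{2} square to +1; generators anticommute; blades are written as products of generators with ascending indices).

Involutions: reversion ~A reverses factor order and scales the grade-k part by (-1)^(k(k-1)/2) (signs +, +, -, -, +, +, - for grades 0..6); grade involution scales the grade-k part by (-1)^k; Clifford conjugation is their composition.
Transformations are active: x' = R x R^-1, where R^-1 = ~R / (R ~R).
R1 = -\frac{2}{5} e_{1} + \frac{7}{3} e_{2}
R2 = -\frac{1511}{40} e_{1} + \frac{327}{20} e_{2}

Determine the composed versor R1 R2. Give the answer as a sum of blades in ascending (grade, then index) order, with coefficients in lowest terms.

Distribute over the terms of R1 (each basis-blade product reordered to ascending indices, repeated generators contracted through their squares):
(-\frac{2}{5} e_{1}) R2 = \frac{1511}{100} - \frac{327}{50} e_{1} e_{2}
(\frac{7}{3} e_{2}) R2 = \frac{763}{20} + \frac{10577}{120} e_{1} e_{2}
Summing the partial products and collecting blades:
Answer: \frac{2663}{50} + \frac{48961}{600} e_{1} e_{2}


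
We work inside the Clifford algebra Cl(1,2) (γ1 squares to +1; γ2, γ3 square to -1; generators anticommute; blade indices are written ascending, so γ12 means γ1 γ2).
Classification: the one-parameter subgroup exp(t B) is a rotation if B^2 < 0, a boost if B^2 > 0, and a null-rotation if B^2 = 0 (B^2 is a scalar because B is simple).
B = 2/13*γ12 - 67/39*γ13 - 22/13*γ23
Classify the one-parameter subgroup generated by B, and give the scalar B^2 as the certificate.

B^2 term by term: the squares give (2/13)^2*(γ12)^2 + (-67/39)^2*(γ13)^2 + (-22/13)^2*(γ23)^2 = 4/169*(+1) + 4489/1521*(+1) + 484/169*(-1) = 1/9 (each basis 2-blade squares to minus the product of its generators' squares); cross terms between blades sharing an index anticommute and cancel. So B^2 = 1/9.
Answer: boost, certificate B^2 = 1/9. One invariant decides it: the square 1/9 survives every conjugation, and its sign is exactly the classification.


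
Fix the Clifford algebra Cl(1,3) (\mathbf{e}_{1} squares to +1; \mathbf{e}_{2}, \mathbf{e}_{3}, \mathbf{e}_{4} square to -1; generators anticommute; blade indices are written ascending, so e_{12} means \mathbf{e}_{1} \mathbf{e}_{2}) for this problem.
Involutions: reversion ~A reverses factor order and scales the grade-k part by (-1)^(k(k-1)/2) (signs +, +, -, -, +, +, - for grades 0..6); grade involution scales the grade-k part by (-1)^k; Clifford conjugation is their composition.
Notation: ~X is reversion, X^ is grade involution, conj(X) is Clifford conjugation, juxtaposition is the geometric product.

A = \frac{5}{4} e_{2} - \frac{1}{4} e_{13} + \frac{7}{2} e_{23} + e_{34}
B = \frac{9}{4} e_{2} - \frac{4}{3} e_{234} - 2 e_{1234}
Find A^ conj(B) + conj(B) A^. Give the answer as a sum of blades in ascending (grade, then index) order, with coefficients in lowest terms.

first term: -\frac{45}{16} + \frac{4}{3} e_{2} - \frac{63}{8} e_{3} + \frac{14}{3} e_{4} + 2 e_{12} + 7 e_{14} - \frac{1}{2} e_{24} - \frac{5}{3} e_{34} - \frac{9}{16} e_{123} + \frac{1}{3} e_{124} + \frac{5}{2} e_{134} - \frac{9}{4} e_{234}
second term: -\frac{45}{16} + \frac{4}{3} e_{2} + \frac{63}{8} e_{3} + \frac{14}{3} e_{4} + 2 e_{12} + 7 e_{14} - \frac{1}{2} e_{24} - \frac{5}{3} e_{34} - \frac{9}{16} e_{123} - \frac{1}{3} e_{124} - \frac{5}{2} e_{134} - \frac{9}{4} e_{234}
Answer: -\frac{45}{8} + \frac{8}{3} e_{2} + \frac{28}{3} e_{4} + 4 e_{12} + 14 e_{14} - e_{24} - \frac{10}{3} e_{34} - \frac{9}{8} e_{123} - \frac{9}{2} e_{234}


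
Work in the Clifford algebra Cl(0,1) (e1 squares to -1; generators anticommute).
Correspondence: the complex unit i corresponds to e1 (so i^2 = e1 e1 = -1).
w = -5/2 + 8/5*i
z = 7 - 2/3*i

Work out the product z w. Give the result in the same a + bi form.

In blades: z = 7 - 2/3*e1, w = -5/2 + 8/5*e1.
Distribute z over w term by term (generator squares from the signature, products reordered to ascending indices): (7)*w = -35/2 + 56/5*e1; (-2/3*e1)*w = 16/15 + 5/3*e1.
Sum: -493/30 + 193/15*e1; translating back through the correspondence:
Answer: -493/30 + 193/15*i


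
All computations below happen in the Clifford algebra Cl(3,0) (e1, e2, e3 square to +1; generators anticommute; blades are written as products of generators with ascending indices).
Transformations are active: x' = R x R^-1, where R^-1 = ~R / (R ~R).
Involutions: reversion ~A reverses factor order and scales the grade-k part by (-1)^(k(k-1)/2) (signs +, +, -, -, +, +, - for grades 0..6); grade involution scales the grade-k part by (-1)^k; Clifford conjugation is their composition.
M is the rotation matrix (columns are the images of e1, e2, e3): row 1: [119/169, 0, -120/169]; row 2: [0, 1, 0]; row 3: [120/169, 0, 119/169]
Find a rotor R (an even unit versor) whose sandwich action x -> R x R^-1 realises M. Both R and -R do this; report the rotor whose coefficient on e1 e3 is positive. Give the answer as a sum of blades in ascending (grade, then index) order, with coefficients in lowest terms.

Method: write R = a + b12*e1 e2 + b13*e1 e3 + b23*e2 e3 with a^2 + b12^2 + b13^2 + b23^2 = 1 (so R^-1 = ~R). Expanding the columns R e_j ~R gives tr M = 4a^2 - 1 and, from the antisymmetric part, M21 - M12 = -4a*b12, M13 - M31 = 4a*b13, M32 - M23 = -4a*b23.
Here tr M = 407/169, so a^2 = (1 + tr M)/4 = 144/169 and a = ±12/13. Taking a = 12/13: M21 - M12 = 0, M13 - M31 = -240/169, M32 - M23 = 0, giving b12 = 0, b13 = -5/13, b23 = 0, i.e. R = 12/13 - 5/13*e1 e3.
Its e1 e3 coefficient is negative, so report the other preimage -R.
Answer: -12/13 + 5/13*e1 e3. Recall the cover is two-to-one: with M of trace 407/169, both preimages act alike, and the stated e1 e3 sign chooses the sheet.


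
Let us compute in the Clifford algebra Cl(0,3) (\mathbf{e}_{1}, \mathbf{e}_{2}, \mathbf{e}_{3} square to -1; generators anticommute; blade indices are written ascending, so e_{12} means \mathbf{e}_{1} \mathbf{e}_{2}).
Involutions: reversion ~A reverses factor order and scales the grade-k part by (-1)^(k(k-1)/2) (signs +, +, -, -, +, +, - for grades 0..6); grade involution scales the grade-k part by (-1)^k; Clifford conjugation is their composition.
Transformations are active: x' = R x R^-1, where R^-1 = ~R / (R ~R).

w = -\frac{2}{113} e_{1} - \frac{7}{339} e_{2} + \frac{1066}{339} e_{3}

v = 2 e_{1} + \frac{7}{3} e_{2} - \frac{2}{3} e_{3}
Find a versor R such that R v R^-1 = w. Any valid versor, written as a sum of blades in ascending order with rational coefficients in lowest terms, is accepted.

Reasoning: v^2 = w^2 = -\frac{89}{9} since conjugation preserves the quadratic form; R = v + w = \frac{224}{113} e_{1} + \frac{784}{339} e_{2} + \frac{280}{113} e_{3} is then valid when invertible, keeping its own part and reversing (v - w)/2.
Answer: \frac{224}{113} e_{1} + \frac{784}{339} e_{2} + \frac{280}{113} e_{3}


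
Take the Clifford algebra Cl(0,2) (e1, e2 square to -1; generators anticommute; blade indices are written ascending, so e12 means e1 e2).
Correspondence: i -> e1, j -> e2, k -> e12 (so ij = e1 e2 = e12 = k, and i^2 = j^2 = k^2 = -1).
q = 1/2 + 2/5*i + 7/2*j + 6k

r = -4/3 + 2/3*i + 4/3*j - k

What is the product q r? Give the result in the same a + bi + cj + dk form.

In blades: q = 1/2 + 2/5*e1 + 7/2*e2 + 6*e12, r = -4/3 + 2/3*e1 + 4/3*e2 - e12.
Distribute q over r term by term (generator squares from the signature, products reordered to ascending indices): (1/2)*r = -2/3 + 1/3*e1 + 2/3*e2 - 1/2*e12; (2/5*e1)*r = -4/15 - 8/15*e1 + 2/5*e2 + 8/15*e12; (7/2*e2)*r = -14/3 - 7/2*e1 - 14/3*e2 - 7/3*e12; (6*e12)*r = 6 - 8*e1 + 4*e2 - 8*e12.
Sum: 2/5 - 117/10*e1 + 2/5*e2 - 103/10*e12; translating back through the correspondence:
Answer: 2/5 - 117/10*i + 2/5*j - 103/10*k


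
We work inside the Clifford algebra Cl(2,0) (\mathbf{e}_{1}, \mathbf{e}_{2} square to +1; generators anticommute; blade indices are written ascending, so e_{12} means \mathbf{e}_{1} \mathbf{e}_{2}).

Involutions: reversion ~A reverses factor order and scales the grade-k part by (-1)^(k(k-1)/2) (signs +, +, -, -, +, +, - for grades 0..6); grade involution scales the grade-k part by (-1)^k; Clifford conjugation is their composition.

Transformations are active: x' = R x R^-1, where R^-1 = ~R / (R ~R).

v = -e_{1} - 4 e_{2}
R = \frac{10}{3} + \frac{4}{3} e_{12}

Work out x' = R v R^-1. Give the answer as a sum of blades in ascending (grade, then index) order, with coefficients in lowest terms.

~R = \frac{10}{3} - \frac{4}{3} e_{12}, and R ~R = \frac{116}{9}, so R^-1 = ~R / (\frac{116}{9}).
R v = -\frac{26}{3} e_{1} - 12 e_{2}
Answer: -\frac{101}{29} e_{1} - \frac{64}{29} e_{2}
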